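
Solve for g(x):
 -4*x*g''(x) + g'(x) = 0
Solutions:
 g(x) = C1 + C2*x^(5/4)


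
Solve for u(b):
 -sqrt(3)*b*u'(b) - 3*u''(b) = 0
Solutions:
 u(b) = C1 + C2*erf(sqrt(2)*3^(3/4)*b/6)


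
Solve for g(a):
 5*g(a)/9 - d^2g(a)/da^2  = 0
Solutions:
 g(a) = C1*exp(-sqrt(5)*a/3) + C2*exp(sqrt(5)*a/3)


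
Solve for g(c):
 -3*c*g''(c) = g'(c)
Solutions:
 g(c) = C1 + C2*c^(2/3)


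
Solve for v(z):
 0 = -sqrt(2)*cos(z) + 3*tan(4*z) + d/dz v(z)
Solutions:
 v(z) = C1 + 3*log(cos(4*z))/4 + sqrt(2)*sin(z)


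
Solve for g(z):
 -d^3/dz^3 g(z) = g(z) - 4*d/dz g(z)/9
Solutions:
 g(z) = C1*exp(z*(8*18^(1/3)/(sqrt(58281) + 243)^(1/3) + 12^(1/3)*(sqrt(58281) + 243)^(1/3))/36)*sin(2^(1/3)*3^(1/6)*z*(-2^(1/3)*3^(2/3)*(sqrt(58281) + 243)^(1/3) + 24/(sqrt(58281) + 243)^(1/3))/36) + C2*exp(z*(8*18^(1/3)/(sqrt(58281) + 243)^(1/3) + 12^(1/3)*(sqrt(58281) + 243)^(1/3))/36)*cos(2^(1/3)*3^(1/6)*z*(-2^(1/3)*3^(2/3)*(sqrt(58281) + 243)^(1/3) + 24/(sqrt(58281) + 243)^(1/3))/36) + C3*exp(-z*(8*18^(1/3)/(sqrt(58281) + 243)^(1/3) + 12^(1/3)*(sqrt(58281) + 243)^(1/3))/18)


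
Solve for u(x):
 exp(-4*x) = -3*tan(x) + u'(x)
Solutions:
 u(x) = C1 + 3*log(tan(x)^2 + 1)/2 - exp(-4*x)/4


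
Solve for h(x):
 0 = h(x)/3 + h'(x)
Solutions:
 h(x) = C1*exp(-x/3)


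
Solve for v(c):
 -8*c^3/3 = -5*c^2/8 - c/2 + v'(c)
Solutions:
 v(c) = C1 - 2*c^4/3 + 5*c^3/24 + c^2/4


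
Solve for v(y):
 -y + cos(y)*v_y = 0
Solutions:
 v(y) = C1 + Integral(y/cos(y), y)


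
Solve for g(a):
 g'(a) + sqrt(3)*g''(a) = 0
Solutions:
 g(a) = C1 + C2*exp(-sqrt(3)*a/3)


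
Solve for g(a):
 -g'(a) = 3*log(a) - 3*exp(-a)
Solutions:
 g(a) = C1 - 3*a*log(a) + 3*a - 3*exp(-a)


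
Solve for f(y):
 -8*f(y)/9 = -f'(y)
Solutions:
 f(y) = C1*exp(8*y/9)


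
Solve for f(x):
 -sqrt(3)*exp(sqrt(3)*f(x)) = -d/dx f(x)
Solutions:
 f(x) = sqrt(3)*(2*log(-1/(C1 + sqrt(3)*x)) - log(3))/6


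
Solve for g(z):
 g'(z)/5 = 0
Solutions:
 g(z) = C1


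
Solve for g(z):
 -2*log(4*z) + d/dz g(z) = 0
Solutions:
 g(z) = C1 + 2*z*log(z) - 2*z + z*log(16)


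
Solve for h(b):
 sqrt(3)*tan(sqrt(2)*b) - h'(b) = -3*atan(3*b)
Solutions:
 h(b) = C1 + 3*b*atan(3*b) - log(9*b^2 + 1)/2 - sqrt(6)*log(cos(sqrt(2)*b))/2


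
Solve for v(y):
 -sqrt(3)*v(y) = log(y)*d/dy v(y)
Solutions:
 v(y) = C1*exp(-sqrt(3)*li(y))


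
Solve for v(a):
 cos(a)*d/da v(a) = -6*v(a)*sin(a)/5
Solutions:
 v(a) = C1*cos(a)^(6/5)


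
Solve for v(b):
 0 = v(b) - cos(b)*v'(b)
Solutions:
 v(b) = C1*sqrt(sin(b) + 1)/sqrt(sin(b) - 1)


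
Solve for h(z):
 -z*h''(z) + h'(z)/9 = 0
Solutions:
 h(z) = C1 + C2*z^(10/9)


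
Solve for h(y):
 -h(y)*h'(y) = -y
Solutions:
 h(y) = -sqrt(C1 + y^2)
 h(y) = sqrt(C1 + y^2)


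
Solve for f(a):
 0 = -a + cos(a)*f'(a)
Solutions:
 f(a) = C1 + Integral(a/cos(a), a)


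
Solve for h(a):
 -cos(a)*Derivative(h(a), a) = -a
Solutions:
 h(a) = C1 + Integral(a/cos(a), a)


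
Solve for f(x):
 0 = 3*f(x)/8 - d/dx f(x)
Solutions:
 f(x) = C1*exp(3*x/8)


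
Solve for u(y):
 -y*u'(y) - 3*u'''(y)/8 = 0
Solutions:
 u(y) = C1 + Integral(C2*airyai(-2*3^(2/3)*y/3) + C3*airybi(-2*3^(2/3)*y/3), y)


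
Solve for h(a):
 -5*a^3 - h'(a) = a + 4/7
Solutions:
 h(a) = C1 - 5*a^4/4 - a^2/2 - 4*a/7


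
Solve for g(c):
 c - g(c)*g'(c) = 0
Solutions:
 g(c) = -sqrt(C1 + c^2)
 g(c) = sqrt(C1 + c^2)


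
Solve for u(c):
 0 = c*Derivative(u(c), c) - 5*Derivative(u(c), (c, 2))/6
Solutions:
 u(c) = C1 + C2*erfi(sqrt(15)*c/5)


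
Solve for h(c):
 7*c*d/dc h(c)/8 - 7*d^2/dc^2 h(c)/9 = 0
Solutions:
 h(c) = C1 + C2*erfi(3*c/4)


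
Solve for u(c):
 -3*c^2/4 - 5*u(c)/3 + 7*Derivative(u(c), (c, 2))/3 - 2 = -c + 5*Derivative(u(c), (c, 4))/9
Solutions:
 u(c) = C1*exp(-sqrt(10)*c*sqrt(21 - sqrt(141))/10) + C2*exp(sqrt(10)*c*sqrt(21 - sqrt(141))/10) + C3*exp(-sqrt(10)*c*sqrt(sqrt(141) + 21)/10) + C4*exp(sqrt(10)*c*sqrt(sqrt(141) + 21)/10) - 9*c^2/20 + 3*c/5 - 123/50


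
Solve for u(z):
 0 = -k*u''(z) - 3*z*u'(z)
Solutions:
 u(z) = C1 + C2*sqrt(k)*erf(sqrt(6)*z*sqrt(1/k)/2)


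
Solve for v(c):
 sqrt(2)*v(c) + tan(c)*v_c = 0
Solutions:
 v(c) = C1/sin(c)^(sqrt(2))


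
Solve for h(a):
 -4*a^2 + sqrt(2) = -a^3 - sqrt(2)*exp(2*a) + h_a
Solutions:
 h(a) = C1 + a^4/4 - 4*a^3/3 + sqrt(2)*a + sqrt(2)*exp(2*a)/2


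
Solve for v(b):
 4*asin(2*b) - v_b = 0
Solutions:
 v(b) = C1 + 4*b*asin(2*b) + 2*sqrt(1 - 4*b^2)


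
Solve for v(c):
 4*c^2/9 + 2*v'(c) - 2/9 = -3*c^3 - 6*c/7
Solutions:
 v(c) = C1 - 3*c^4/8 - 2*c^3/27 - 3*c^2/14 + c/9


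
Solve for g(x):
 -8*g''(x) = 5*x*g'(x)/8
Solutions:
 g(x) = C1 + C2*erf(sqrt(10)*x/16)


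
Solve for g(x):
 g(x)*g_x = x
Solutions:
 g(x) = -sqrt(C1 + x^2)
 g(x) = sqrt(C1 + x^2)


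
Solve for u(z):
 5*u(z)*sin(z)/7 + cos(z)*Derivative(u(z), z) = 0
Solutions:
 u(z) = C1*cos(z)^(5/7)


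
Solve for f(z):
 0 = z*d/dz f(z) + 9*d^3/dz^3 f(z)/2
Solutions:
 f(z) = C1 + Integral(C2*airyai(-6^(1/3)*z/3) + C3*airybi(-6^(1/3)*z/3), z)


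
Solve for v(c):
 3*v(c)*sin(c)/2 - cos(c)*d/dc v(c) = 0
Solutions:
 v(c) = C1/cos(c)^(3/2)


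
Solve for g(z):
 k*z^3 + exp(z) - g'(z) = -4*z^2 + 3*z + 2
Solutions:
 g(z) = C1 + k*z^4/4 + 4*z^3/3 - 3*z^2/2 - 2*z + exp(z)


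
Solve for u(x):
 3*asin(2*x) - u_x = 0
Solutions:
 u(x) = C1 + 3*x*asin(2*x) + 3*sqrt(1 - 4*x^2)/2


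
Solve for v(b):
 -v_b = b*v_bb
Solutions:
 v(b) = C1 + C2*log(b)


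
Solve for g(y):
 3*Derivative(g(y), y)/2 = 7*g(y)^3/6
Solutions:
 g(y) = -3*sqrt(2)*sqrt(-1/(C1 + 7*y))/2
 g(y) = 3*sqrt(2)*sqrt(-1/(C1 + 7*y))/2


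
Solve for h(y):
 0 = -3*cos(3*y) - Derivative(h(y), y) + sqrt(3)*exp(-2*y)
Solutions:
 h(y) = C1 - sin(3*y) - sqrt(3)*exp(-2*y)/2


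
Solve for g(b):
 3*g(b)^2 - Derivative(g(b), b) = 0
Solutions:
 g(b) = -1/(C1 + 3*b)


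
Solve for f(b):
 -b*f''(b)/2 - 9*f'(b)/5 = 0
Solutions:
 f(b) = C1 + C2/b^(13/5)


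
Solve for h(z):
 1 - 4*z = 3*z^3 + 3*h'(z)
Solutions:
 h(z) = C1 - z^4/4 - 2*z^2/3 + z/3


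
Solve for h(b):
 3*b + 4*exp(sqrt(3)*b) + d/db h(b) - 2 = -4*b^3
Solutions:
 h(b) = C1 - b^4 - 3*b^2/2 + 2*b - 4*sqrt(3)*exp(sqrt(3)*b)/3


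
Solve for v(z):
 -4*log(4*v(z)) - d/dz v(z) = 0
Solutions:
 Integral(1/(log(_y) + 2*log(2)), (_y, v(z)))/4 = C1 - z


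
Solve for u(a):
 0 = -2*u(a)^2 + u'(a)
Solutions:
 u(a) = -1/(C1 + 2*a)


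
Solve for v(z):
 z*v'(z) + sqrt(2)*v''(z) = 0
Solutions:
 v(z) = C1 + C2*erf(2^(1/4)*z/2)


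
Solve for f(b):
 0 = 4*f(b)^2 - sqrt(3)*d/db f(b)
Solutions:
 f(b) = -3/(C1 + 4*sqrt(3)*b)


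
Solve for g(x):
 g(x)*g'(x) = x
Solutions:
 g(x) = -sqrt(C1 + x^2)
 g(x) = sqrt(C1 + x^2)


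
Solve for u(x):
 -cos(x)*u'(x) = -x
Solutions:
 u(x) = C1 + Integral(x/cos(x), x)


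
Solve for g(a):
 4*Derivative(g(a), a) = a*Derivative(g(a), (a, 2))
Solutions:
 g(a) = C1 + C2*a^5


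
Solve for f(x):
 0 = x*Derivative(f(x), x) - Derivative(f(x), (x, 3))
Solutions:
 f(x) = C1 + Integral(C2*airyai(x) + C3*airybi(x), x)


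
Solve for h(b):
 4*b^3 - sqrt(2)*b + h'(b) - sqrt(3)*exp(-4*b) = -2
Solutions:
 h(b) = C1 - b^4 + sqrt(2)*b^2/2 - 2*b - sqrt(3)*exp(-4*b)/4


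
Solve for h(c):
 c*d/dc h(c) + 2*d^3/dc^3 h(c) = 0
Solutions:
 h(c) = C1 + Integral(C2*airyai(-2^(2/3)*c/2) + C3*airybi(-2^(2/3)*c/2), c)


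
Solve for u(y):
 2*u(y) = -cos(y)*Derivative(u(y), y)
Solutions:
 u(y) = C1*(sin(y) - 1)/(sin(y) + 1)


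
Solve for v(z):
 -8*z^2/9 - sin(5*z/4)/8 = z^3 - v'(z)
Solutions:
 v(z) = C1 + z^4/4 + 8*z^3/27 - cos(5*z/4)/10


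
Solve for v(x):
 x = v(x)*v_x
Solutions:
 v(x) = -sqrt(C1 + x^2)
 v(x) = sqrt(C1 + x^2)


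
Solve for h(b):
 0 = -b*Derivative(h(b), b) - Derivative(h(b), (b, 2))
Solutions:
 h(b) = C1 + C2*erf(sqrt(2)*b/2)


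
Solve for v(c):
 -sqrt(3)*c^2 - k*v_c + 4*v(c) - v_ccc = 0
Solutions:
 v(c) = C1*exp(c*(-k/(3*(sqrt(k^3/27 + 4) + 2)^(1/3)) + (sqrt(k^3/27 + 4) + 2)^(1/3))) + C2*exp(c*(-4*k/((-1 + sqrt(3)*I)*(sqrt(k^3/27 + 4) + 2)^(1/3)) - 3*(sqrt(k^3/27 + 4) + 2)^(1/3) + 3*sqrt(3)*I*(sqrt(k^3/27 + 4) + 2)^(1/3))/6) + C3*exp(c*(4*k/((1 + sqrt(3)*I)*(sqrt(k^3/27 + 4) + 2)^(1/3)) - 3*(sqrt(k^3/27 + 4) + 2)^(1/3) - 3*sqrt(3)*I*(sqrt(k^3/27 + 4) + 2)^(1/3))/6) + sqrt(3)*c^2/4 + sqrt(3)*c*k/8 + sqrt(3)*k^2/32


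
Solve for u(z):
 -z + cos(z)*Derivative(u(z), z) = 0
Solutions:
 u(z) = C1 + Integral(z/cos(z), z)


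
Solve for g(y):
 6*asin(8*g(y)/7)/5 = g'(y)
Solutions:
 Integral(1/asin(8*_y/7), (_y, g(y))) = C1 + 6*y/5


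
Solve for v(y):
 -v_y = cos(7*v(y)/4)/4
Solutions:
 y/4 - 2*log(sin(7*v(y)/4) - 1)/7 + 2*log(sin(7*v(y)/4) + 1)/7 = C1


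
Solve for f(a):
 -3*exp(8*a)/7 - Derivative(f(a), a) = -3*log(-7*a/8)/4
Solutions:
 f(a) = C1 + 3*a*log(-a)/4 + 3*a*(-3*log(2) - 1 + log(7))/4 - 3*exp(8*a)/56


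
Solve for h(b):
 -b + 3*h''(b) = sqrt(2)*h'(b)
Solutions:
 h(b) = C1 + C2*exp(sqrt(2)*b/3) - sqrt(2)*b^2/4 - 3*b/2


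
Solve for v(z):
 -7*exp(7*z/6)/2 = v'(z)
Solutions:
 v(z) = C1 - 3*exp(7*z/6)


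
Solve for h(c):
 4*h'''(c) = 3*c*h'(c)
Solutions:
 h(c) = C1 + Integral(C2*airyai(6^(1/3)*c/2) + C3*airybi(6^(1/3)*c/2), c)


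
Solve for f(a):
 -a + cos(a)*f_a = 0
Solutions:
 f(a) = C1 + Integral(a/cos(a), a)


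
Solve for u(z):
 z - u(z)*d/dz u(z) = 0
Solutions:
 u(z) = -sqrt(C1 + z^2)
 u(z) = sqrt(C1 + z^2)


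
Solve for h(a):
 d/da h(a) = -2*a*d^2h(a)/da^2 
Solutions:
 h(a) = C1 + C2*sqrt(a)


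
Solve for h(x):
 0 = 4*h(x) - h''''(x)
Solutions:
 h(x) = C1*exp(-sqrt(2)*x) + C2*exp(sqrt(2)*x) + C3*sin(sqrt(2)*x) + C4*cos(sqrt(2)*x)


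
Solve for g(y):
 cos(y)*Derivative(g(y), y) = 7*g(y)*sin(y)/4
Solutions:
 g(y) = C1/cos(y)^(7/4)


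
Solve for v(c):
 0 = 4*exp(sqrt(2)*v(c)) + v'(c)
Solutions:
 v(c) = sqrt(2)*(2*log(1/(C1 + 4*c)) - log(2))/4


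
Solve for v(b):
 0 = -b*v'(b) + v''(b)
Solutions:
 v(b) = C1 + C2*erfi(sqrt(2)*b/2)


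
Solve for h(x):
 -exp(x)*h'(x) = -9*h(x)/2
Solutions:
 h(x) = C1*exp(-9*exp(-x)/2)


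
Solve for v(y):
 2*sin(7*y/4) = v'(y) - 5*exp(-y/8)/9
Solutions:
 v(y) = C1 - 8*cos(7*y/4)/7 - 40*exp(-y/8)/9


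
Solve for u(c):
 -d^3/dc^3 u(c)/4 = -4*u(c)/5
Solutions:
 u(c) = C3*exp(2*2^(1/3)*5^(2/3)*c/5) + (C1*sin(2^(1/3)*sqrt(3)*5^(2/3)*c/5) + C2*cos(2^(1/3)*sqrt(3)*5^(2/3)*c/5))*exp(-2^(1/3)*5^(2/3)*c/5)


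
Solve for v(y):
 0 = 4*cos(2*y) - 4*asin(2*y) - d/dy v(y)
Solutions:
 v(y) = C1 - 4*y*asin(2*y) - 2*sqrt(1 - 4*y^2) + 2*sin(2*y)


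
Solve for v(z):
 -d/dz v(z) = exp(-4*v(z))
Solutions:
 v(z) = log(-I*(C1 - 4*z)^(1/4))
 v(z) = log(I*(C1 - 4*z)^(1/4))
 v(z) = log(-(C1 - 4*z)^(1/4))
 v(z) = log(C1 - 4*z)/4


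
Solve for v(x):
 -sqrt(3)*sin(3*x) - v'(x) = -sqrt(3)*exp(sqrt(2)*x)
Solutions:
 v(x) = C1 + sqrt(6)*exp(sqrt(2)*x)/2 + sqrt(3)*cos(3*x)/3


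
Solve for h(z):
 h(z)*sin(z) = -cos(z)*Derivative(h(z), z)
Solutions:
 h(z) = C1*cos(z)


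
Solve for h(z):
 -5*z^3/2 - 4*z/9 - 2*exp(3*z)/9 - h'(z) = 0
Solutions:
 h(z) = C1 - 5*z^4/8 - 2*z^2/9 - 2*exp(3*z)/27


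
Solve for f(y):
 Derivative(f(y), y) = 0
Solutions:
 f(y) = C1


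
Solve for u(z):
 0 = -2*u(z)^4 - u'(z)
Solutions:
 u(z) = (-3^(2/3) - 3*3^(1/6)*I)*(1/(C1 + 2*z))^(1/3)/6
 u(z) = (-3^(2/3) + 3*3^(1/6)*I)*(1/(C1 + 2*z))^(1/3)/6
 u(z) = (1/(C1 + 6*z))^(1/3)


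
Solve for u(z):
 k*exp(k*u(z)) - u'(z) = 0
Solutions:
 u(z) = Piecewise((log(-1/(C1*k + k^2*z))/k, Ne(k, 0)), (nan, True))
 u(z) = Piecewise((C1 + k*z, Eq(k, 0)), (nan, True))


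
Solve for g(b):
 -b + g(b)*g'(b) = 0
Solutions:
 g(b) = -sqrt(C1 + b^2)
 g(b) = sqrt(C1 + b^2)


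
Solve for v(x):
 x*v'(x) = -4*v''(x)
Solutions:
 v(x) = C1 + C2*erf(sqrt(2)*x/4)


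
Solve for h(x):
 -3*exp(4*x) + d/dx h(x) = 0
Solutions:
 h(x) = C1 + 3*exp(4*x)/4


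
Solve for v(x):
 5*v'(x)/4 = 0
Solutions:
 v(x) = C1


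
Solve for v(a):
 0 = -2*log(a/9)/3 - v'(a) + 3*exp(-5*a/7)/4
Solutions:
 v(a) = C1 - 2*a*log(a)/3 + 2*a*(1 + 2*log(3))/3 - 21*exp(-5*a/7)/20


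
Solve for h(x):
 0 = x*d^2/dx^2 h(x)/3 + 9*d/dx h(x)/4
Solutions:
 h(x) = C1 + C2/x^(23/4)


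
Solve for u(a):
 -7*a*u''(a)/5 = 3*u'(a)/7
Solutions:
 u(a) = C1 + C2*a^(34/49)


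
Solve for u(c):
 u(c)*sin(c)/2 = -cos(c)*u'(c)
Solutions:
 u(c) = C1*sqrt(cos(c))


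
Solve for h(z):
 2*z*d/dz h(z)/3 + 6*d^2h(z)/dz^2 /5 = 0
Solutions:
 h(z) = C1 + C2*erf(sqrt(10)*z/6)


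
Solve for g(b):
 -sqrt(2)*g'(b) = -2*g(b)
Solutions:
 g(b) = C1*exp(sqrt(2)*b)


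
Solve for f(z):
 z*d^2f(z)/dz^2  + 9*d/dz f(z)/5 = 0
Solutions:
 f(z) = C1 + C2/z^(4/5)


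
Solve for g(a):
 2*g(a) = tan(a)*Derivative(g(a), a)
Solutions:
 g(a) = C1*sin(a)^2


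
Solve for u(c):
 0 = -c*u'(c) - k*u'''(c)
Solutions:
 u(c) = C1 + Integral(C2*airyai(c*(-1/k)^(1/3)) + C3*airybi(c*(-1/k)^(1/3)), c)


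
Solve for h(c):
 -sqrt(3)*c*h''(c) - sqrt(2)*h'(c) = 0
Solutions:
 h(c) = C1 + C2*c^(1 - sqrt(6)/3)


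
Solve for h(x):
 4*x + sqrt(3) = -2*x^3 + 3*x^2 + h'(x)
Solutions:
 h(x) = C1 + x^4/2 - x^3 + 2*x^2 + sqrt(3)*x


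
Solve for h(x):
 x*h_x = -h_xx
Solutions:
 h(x) = C1 + C2*erf(sqrt(2)*x/2)


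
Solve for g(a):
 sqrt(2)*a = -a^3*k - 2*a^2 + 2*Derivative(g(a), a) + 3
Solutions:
 g(a) = C1 + a^4*k/8 + a^3/3 + sqrt(2)*a^2/4 - 3*a/2


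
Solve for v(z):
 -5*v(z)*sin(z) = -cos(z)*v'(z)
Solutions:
 v(z) = C1/cos(z)^5


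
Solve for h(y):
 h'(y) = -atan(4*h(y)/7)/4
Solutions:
 Integral(1/atan(4*_y/7), (_y, h(y))) = C1 - y/4


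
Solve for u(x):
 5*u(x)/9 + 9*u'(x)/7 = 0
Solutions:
 u(x) = C1*exp(-35*x/81)


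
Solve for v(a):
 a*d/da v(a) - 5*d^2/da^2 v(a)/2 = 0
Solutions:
 v(a) = C1 + C2*erfi(sqrt(5)*a/5)


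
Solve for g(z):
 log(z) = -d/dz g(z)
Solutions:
 g(z) = C1 - z*log(z) + z


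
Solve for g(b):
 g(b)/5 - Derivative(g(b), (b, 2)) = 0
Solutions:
 g(b) = C1*exp(-sqrt(5)*b/5) + C2*exp(sqrt(5)*b/5)


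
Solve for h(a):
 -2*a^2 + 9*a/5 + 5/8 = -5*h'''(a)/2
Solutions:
 h(a) = C1 + C2*a + C3*a^2 + a^5/75 - 3*a^4/100 - a^3/24


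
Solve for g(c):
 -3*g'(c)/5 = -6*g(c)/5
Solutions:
 g(c) = C1*exp(2*c)


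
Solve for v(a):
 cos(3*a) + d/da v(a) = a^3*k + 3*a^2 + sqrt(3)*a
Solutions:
 v(a) = C1 + a^4*k/4 + a^3 + sqrt(3)*a^2/2 - sin(3*a)/3


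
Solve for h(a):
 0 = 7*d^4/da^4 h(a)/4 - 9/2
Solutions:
 h(a) = C1 + C2*a + C3*a^2 + C4*a^3 + 3*a^4/28


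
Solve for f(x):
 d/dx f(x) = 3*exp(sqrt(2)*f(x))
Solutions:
 f(x) = sqrt(2)*(2*log(-1/(C1 + 3*x)) - log(2))/4


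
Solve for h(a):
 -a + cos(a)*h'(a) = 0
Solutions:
 h(a) = C1 + Integral(a/cos(a), a)


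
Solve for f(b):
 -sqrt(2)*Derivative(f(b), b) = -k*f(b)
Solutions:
 f(b) = C1*exp(sqrt(2)*b*k/2)


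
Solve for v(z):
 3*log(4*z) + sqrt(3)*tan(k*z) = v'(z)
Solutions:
 v(z) = C1 + 3*z*log(z) - 3*z + 6*z*log(2) + sqrt(3)*Piecewise((-log(cos(k*z))/k, Ne(k, 0)), (0, True))


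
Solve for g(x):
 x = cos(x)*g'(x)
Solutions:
 g(x) = C1 + Integral(x/cos(x), x)


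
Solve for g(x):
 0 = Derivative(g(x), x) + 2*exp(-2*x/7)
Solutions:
 g(x) = C1 + 7*exp(-2*x/7)


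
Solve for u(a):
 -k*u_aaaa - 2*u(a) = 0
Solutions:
 u(a) = C1*exp(-2^(1/4)*a*(-1/k)^(1/4)) + C2*exp(2^(1/4)*a*(-1/k)^(1/4)) + C3*exp(-2^(1/4)*I*a*(-1/k)^(1/4)) + C4*exp(2^(1/4)*I*a*(-1/k)^(1/4))


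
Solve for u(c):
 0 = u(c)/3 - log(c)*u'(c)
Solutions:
 u(c) = C1*exp(li(c)/3)


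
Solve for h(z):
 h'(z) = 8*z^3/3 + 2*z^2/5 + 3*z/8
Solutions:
 h(z) = C1 + 2*z^4/3 + 2*z^3/15 + 3*z^2/16


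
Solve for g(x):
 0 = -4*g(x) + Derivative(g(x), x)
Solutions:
 g(x) = C1*exp(4*x)


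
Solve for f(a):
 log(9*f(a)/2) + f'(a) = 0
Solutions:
 -Integral(1/(-log(_y) - 2*log(3) + log(2)), (_y, f(a))) = C1 - a


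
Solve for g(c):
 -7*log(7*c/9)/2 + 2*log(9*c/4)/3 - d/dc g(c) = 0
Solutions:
 g(c) = C1 - 17*c*log(c)/6 - 7*c*log(7)/2 - 4*c*log(2)/3 + 17*c/6 + 25*c*log(3)/3


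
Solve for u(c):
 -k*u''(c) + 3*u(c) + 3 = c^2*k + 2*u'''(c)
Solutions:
 u(c) = C1*exp(-c*(k^2/(k^3 + sqrt(-k^6 + (k^3 - 162)^2) - 162)^(1/3) + k + (k^3 + sqrt(-k^6 + (k^3 - 162)^2) - 162)^(1/3))/6) + C2*exp(c*(-4*k^2/((-1 + sqrt(3)*I)*(k^3 + sqrt(-k^6 + (k^3 - 162)^2) - 162)^(1/3)) - 2*k + (k^3 + sqrt(-k^6 + (k^3 - 162)^2) - 162)^(1/3) - sqrt(3)*I*(k^3 + sqrt(-k^6 + (k^3 - 162)^2) - 162)^(1/3))/12) + C3*exp(c*(4*k^2/((1 + sqrt(3)*I)*(k^3 + sqrt(-k^6 + (k^3 - 162)^2) - 162)^(1/3)) - 2*k + (k^3 + sqrt(-k^6 + (k^3 - 162)^2) - 162)^(1/3) + sqrt(3)*I*(k^3 + sqrt(-k^6 + (k^3 - 162)^2) - 162)^(1/3))/12) + c^2*k/3 + 2*k^2/9 - 1


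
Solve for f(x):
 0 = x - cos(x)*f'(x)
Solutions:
 f(x) = C1 + Integral(x/cos(x), x)


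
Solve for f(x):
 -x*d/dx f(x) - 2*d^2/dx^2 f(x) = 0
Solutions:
 f(x) = C1 + C2*erf(x/2)


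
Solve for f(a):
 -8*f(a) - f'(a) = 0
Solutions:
 f(a) = C1*exp(-8*a)


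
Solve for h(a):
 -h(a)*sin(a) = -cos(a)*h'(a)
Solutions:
 h(a) = C1/cos(a)


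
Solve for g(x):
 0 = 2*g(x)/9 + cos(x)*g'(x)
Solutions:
 g(x) = C1*(sin(x) - 1)^(1/9)/(sin(x) + 1)^(1/9)


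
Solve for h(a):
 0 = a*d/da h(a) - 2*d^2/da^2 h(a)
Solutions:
 h(a) = C1 + C2*erfi(a/2)


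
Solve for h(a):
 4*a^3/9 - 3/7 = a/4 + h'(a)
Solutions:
 h(a) = C1 + a^4/9 - a^2/8 - 3*a/7


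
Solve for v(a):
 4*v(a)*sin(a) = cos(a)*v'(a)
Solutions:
 v(a) = C1/cos(a)^4


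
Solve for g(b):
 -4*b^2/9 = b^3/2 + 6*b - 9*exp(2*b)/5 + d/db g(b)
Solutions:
 g(b) = C1 - b^4/8 - 4*b^3/27 - 3*b^2 + 9*exp(2*b)/10


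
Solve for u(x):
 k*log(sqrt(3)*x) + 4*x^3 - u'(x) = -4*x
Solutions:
 u(x) = C1 + k*x*log(x) - k*x + k*x*log(3)/2 + x^4 + 2*x^2


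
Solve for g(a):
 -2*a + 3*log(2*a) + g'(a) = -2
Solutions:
 g(a) = C1 + a^2 - 3*a*log(a) - a*log(8) + a


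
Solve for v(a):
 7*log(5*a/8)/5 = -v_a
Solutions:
 v(a) = C1 - 7*a*log(a)/5 - 7*a*log(5)/5 + 7*a/5 + 21*a*log(2)/5


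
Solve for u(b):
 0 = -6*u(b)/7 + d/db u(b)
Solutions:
 u(b) = C1*exp(6*b/7)


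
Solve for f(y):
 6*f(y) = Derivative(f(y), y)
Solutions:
 f(y) = C1*exp(6*y)


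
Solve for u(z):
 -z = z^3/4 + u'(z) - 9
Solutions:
 u(z) = C1 - z^4/16 - z^2/2 + 9*z


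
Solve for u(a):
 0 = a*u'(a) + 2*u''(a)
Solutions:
 u(a) = C1 + C2*erf(a/2)


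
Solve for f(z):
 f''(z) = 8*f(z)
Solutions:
 f(z) = C1*exp(-2*sqrt(2)*z) + C2*exp(2*sqrt(2)*z)


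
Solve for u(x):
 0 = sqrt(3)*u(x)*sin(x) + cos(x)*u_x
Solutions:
 u(x) = C1*cos(x)^(sqrt(3))


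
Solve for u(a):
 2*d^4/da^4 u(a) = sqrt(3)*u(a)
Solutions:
 u(a) = C1*exp(-2^(3/4)*3^(1/8)*a/2) + C2*exp(2^(3/4)*3^(1/8)*a/2) + C3*sin(2^(3/4)*3^(1/8)*a/2) + C4*cos(2^(3/4)*3^(1/8)*a/2)


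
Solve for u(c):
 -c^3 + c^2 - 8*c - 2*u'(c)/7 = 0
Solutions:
 u(c) = C1 - 7*c^4/8 + 7*c^3/6 - 14*c^2


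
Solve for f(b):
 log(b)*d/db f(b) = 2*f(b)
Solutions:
 f(b) = C1*exp(2*li(b))


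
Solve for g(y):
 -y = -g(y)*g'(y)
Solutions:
 g(y) = -sqrt(C1 + y^2)
 g(y) = sqrt(C1 + y^2)


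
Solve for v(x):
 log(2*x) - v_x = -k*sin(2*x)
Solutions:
 v(x) = C1 - k*cos(2*x)/2 + x*log(x) - x + x*log(2)


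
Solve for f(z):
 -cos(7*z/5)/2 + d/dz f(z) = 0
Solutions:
 f(z) = C1 + 5*sin(7*z/5)/14


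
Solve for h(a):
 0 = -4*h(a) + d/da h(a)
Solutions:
 h(a) = C1*exp(4*a)


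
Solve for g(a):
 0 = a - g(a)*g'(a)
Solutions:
 g(a) = -sqrt(C1 + a^2)
 g(a) = sqrt(C1 + a^2)


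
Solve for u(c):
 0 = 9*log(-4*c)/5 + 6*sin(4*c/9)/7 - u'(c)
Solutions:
 u(c) = C1 + 9*c*log(-c)/5 - 9*c/5 + 18*c*log(2)/5 - 27*cos(4*c/9)/14


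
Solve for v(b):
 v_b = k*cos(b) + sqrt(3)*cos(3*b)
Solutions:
 v(b) = C1 + k*sin(b) + sqrt(3)*sin(3*b)/3


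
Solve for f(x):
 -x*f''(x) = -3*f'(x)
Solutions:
 f(x) = C1 + C2*x^4


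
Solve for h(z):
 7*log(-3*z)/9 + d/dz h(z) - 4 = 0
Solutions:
 h(z) = C1 - 7*z*log(-z)/9 + z*(43 - 7*log(3))/9


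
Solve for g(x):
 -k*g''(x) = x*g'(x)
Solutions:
 g(x) = C1 + C2*sqrt(k)*erf(sqrt(2)*x*sqrt(1/k)/2)


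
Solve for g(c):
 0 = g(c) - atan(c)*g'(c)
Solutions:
 g(c) = C1*exp(Integral(1/atan(c), c))


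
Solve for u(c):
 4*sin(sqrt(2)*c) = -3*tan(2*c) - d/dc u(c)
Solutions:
 u(c) = C1 + 3*log(cos(2*c))/2 + 2*sqrt(2)*cos(sqrt(2)*c)


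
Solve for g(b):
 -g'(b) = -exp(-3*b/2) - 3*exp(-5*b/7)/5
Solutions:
 g(b) = C1 - 2*exp(-3*b/2)/3 - 21*exp(-5*b/7)/25


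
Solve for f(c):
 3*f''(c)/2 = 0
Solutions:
 f(c) = C1 + C2*c


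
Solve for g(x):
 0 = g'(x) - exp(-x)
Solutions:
 g(x) = C1 - exp(-x)


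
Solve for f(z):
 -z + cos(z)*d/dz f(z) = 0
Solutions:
 f(z) = C1 + Integral(z/cos(z), z)


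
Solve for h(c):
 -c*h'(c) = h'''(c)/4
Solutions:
 h(c) = C1 + Integral(C2*airyai(-2^(2/3)*c) + C3*airybi(-2^(2/3)*c), c)


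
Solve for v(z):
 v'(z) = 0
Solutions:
 v(z) = C1


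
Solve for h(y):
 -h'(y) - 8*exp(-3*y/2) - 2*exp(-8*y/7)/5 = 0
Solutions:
 h(y) = C1 + 16*exp(-3*y/2)/3 + 7*exp(-8*y/7)/20


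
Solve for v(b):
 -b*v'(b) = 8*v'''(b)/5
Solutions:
 v(b) = C1 + Integral(C2*airyai(-5^(1/3)*b/2) + C3*airybi(-5^(1/3)*b/2), b)


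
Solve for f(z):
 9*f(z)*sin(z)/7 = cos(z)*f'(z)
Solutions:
 f(z) = C1/cos(z)^(9/7)


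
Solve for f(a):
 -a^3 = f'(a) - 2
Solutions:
 f(a) = C1 - a^4/4 + 2*a


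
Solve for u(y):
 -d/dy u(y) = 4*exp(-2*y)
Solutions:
 u(y) = C1 + 2*exp(-2*y)


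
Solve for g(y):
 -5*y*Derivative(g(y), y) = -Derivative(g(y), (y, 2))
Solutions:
 g(y) = C1 + C2*erfi(sqrt(10)*y/2)


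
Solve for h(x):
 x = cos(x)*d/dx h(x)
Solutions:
 h(x) = C1 + Integral(x/cos(x), x)


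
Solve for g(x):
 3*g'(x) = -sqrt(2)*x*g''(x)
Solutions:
 g(x) = C1 + C2*x^(1 - 3*sqrt(2)/2)


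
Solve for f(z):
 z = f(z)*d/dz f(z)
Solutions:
 f(z) = -sqrt(C1 + z^2)
 f(z) = sqrt(C1 + z^2)


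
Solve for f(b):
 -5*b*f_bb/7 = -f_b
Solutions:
 f(b) = C1 + C2*b^(12/5)


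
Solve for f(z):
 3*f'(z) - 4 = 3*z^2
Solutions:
 f(z) = C1 + z^3/3 + 4*z/3


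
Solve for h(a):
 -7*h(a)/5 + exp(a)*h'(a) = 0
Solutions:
 h(a) = C1*exp(-7*exp(-a)/5)


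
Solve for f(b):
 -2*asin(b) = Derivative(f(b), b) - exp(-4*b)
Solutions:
 f(b) = C1 - 2*b*asin(b) - 2*sqrt(1 - b^2) - exp(-4*b)/4


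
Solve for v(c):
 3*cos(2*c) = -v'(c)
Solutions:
 v(c) = C1 - 3*sin(2*c)/2


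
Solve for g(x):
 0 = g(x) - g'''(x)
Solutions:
 g(x) = C3*exp(x) + (C1*sin(sqrt(3)*x/2) + C2*cos(sqrt(3)*x/2))*exp(-x/2)


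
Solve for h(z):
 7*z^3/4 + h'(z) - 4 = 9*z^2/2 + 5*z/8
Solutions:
 h(z) = C1 - 7*z^4/16 + 3*z^3/2 + 5*z^2/16 + 4*z


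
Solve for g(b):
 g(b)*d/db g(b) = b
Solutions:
 g(b) = -sqrt(C1 + b^2)
 g(b) = sqrt(C1 + b^2)


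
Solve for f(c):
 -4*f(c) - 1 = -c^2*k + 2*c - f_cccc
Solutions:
 f(c) = C1*exp(-sqrt(2)*c) + C2*exp(sqrt(2)*c) + C3*sin(sqrt(2)*c) + C4*cos(sqrt(2)*c) + c^2*k/4 - c/2 - 1/4


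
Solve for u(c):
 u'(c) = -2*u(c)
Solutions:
 u(c) = C1*exp(-2*c)


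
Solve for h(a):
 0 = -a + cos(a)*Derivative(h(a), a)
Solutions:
 h(a) = C1 + Integral(a/cos(a), a)


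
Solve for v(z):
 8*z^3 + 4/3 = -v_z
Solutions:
 v(z) = C1 - 2*z^4 - 4*z/3


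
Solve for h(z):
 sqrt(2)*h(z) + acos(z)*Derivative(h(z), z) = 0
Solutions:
 h(z) = C1*exp(-sqrt(2)*Integral(1/acos(z), z))


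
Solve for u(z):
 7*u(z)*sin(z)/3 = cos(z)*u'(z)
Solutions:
 u(z) = C1/cos(z)^(7/3)


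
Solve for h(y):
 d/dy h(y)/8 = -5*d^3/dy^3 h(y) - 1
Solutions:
 h(y) = C1 + C2*sin(sqrt(10)*y/20) + C3*cos(sqrt(10)*y/20) - 8*y


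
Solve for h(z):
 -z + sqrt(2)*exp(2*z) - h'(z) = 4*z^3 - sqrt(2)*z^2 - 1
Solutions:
 h(z) = C1 - z^4 + sqrt(2)*z^3/3 - z^2/2 + z + sqrt(2)*exp(2*z)/2


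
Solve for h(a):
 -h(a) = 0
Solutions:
 h(a) = 0


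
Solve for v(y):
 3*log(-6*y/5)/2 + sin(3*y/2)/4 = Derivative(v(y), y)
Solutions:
 v(y) = C1 + 3*y*log(-y)/2 - 2*y*log(5) - 3*y/2 + y*log(30)/2 + y*log(6) - cos(3*y/2)/6


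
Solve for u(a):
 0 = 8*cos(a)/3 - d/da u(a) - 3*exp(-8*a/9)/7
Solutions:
 u(a) = C1 + 8*sin(a)/3 + 27*exp(-8*a/9)/56


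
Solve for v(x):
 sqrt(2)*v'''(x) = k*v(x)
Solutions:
 v(x) = C1*exp(2^(5/6)*k^(1/3)*x/2) + C2*exp(2^(5/6)*k^(1/3)*x*(-1 + sqrt(3)*I)/4) + C3*exp(-2^(5/6)*k^(1/3)*x*(1 + sqrt(3)*I)/4)


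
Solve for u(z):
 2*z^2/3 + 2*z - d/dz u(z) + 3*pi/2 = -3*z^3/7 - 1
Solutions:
 u(z) = C1 + 3*z^4/28 + 2*z^3/9 + z^2 + z + 3*pi*z/2


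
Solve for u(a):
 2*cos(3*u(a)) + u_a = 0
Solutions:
 u(a) = -asin((C1 + exp(12*a))/(C1 - exp(12*a)))/3 + pi/3
 u(a) = asin((C1 + exp(12*a))/(C1 - exp(12*a)))/3


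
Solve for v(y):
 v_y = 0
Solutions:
 v(y) = C1


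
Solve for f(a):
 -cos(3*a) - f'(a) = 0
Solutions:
 f(a) = C1 - sin(3*a)/3


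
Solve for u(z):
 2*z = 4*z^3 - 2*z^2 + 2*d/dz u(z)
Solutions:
 u(z) = C1 - z^4/2 + z^3/3 + z^2/2


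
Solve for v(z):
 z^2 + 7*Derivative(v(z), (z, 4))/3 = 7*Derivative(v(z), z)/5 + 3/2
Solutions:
 v(z) = C1 + C4*exp(3^(1/3)*5^(2/3)*z/5) + 5*z^3/21 - 15*z/14 + (C2*sin(3^(5/6)*5^(2/3)*z/10) + C3*cos(3^(5/6)*5^(2/3)*z/10))*exp(-3^(1/3)*5^(2/3)*z/10)


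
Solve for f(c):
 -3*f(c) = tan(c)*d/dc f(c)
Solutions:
 f(c) = C1/sin(c)^3


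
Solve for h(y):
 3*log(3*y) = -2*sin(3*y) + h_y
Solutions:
 h(y) = C1 + 3*y*log(y) - 3*y + 3*y*log(3) - 2*cos(3*y)/3


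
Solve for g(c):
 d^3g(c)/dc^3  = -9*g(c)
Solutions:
 g(c) = C3*exp(-3^(2/3)*c) + (C1*sin(3*3^(1/6)*c/2) + C2*cos(3*3^(1/6)*c/2))*exp(3^(2/3)*c/2)


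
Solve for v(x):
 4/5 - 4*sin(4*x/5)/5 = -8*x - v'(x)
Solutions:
 v(x) = C1 - 4*x^2 - 4*x/5 - cos(4*x/5)


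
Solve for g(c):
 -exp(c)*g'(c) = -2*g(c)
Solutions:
 g(c) = C1*exp(-2*exp(-c))


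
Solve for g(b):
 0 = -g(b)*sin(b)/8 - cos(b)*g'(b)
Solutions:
 g(b) = C1*cos(b)^(1/8)


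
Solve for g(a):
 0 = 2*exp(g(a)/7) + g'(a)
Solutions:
 g(a) = 7*log(1/(C1 + 2*a)) + 7*log(7)


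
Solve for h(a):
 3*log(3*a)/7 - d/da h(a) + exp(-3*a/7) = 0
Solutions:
 h(a) = C1 + 3*a*log(a)/7 + 3*a*(-1 + log(3))/7 - 7*exp(-3*a/7)/3


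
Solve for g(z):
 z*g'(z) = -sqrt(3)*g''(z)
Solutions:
 g(z) = C1 + C2*erf(sqrt(2)*3^(3/4)*z/6)


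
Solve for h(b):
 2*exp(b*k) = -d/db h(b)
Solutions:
 h(b) = C1 - 2*exp(b*k)/k


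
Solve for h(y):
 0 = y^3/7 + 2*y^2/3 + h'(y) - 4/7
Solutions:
 h(y) = C1 - y^4/28 - 2*y^3/9 + 4*y/7


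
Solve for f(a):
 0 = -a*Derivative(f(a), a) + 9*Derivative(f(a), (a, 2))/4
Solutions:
 f(a) = C1 + C2*erfi(sqrt(2)*a/3)


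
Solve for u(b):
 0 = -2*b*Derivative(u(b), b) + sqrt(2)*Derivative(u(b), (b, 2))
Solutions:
 u(b) = C1 + C2*erfi(2^(3/4)*b/2)


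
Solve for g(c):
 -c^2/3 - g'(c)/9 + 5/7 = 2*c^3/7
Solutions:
 g(c) = C1 - 9*c^4/14 - c^3 + 45*c/7


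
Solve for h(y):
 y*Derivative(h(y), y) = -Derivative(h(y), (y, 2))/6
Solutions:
 h(y) = C1 + C2*erf(sqrt(3)*y)


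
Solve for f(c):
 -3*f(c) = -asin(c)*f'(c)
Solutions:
 f(c) = C1*exp(3*Integral(1/asin(c), c))


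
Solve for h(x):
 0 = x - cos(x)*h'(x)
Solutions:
 h(x) = C1 + Integral(x/cos(x), x)


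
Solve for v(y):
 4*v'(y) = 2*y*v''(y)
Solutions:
 v(y) = C1 + C2*y^3


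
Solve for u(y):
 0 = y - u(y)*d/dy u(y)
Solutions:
 u(y) = -sqrt(C1 + y^2)
 u(y) = sqrt(C1 + y^2)


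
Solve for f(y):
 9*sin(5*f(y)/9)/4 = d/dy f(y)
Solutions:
 -9*y/4 + 9*log(cos(5*f(y)/9) - 1)/10 - 9*log(cos(5*f(y)/9) + 1)/10 = C1


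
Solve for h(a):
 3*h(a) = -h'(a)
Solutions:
 h(a) = C1*exp(-3*a)


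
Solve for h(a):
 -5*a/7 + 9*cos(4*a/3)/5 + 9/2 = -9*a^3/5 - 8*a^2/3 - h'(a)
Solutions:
 h(a) = C1 - 9*a^4/20 - 8*a^3/9 + 5*a^2/14 - 9*a/2 - 27*sin(4*a/3)/20


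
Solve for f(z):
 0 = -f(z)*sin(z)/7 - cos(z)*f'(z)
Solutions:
 f(z) = C1*cos(z)^(1/7)


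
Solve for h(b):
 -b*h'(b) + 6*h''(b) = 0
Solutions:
 h(b) = C1 + C2*erfi(sqrt(3)*b/6)


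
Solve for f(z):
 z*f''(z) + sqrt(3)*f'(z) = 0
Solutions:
 f(z) = C1 + C2*z^(1 - sqrt(3))


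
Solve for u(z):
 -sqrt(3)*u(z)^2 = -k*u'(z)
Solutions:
 u(z) = -k/(C1*k + sqrt(3)*z)


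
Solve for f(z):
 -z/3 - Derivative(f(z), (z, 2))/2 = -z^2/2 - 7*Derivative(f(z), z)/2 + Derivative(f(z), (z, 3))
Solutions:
 f(z) = C1 + C2*exp(z*(-1 + sqrt(57))/4) + C3*exp(-z*(1 + sqrt(57))/4) - z^3/21 + 4*z^2/147 - 76*z/1029


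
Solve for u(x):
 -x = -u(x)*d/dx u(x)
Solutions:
 u(x) = -sqrt(C1 + x^2)
 u(x) = sqrt(C1 + x^2)


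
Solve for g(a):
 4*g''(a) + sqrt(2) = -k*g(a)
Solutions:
 g(a) = C1*exp(-a*sqrt(-k)/2) + C2*exp(a*sqrt(-k)/2) - sqrt(2)/k


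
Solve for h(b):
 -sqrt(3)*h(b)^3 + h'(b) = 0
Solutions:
 h(b) = -sqrt(2)*sqrt(-1/(C1 + sqrt(3)*b))/2
 h(b) = sqrt(2)*sqrt(-1/(C1 + sqrt(3)*b))/2


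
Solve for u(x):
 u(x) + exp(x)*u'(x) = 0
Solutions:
 u(x) = C1*exp(exp(-x))


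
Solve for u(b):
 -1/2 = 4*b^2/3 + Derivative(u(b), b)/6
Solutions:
 u(b) = C1 - 8*b^3/3 - 3*b


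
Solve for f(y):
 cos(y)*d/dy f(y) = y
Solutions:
 f(y) = C1 + Integral(y/cos(y), y)


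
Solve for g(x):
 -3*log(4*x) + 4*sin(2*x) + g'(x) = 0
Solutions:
 g(x) = C1 + 3*x*log(x) - 3*x + 6*x*log(2) + 2*cos(2*x)


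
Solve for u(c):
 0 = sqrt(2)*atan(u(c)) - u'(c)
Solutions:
 Integral(1/atan(_y), (_y, u(c))) = C1 + sqrt(2)*c


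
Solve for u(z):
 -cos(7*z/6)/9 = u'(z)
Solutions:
 u(z) = C1 - 2*sin(7*z/6)/21


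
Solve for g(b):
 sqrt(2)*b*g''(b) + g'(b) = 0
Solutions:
 g(b) = C1 + C2*b^(1 - sqrt(2)/2)


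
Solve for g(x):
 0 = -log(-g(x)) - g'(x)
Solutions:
 -li(-g(x)) = C1 - x


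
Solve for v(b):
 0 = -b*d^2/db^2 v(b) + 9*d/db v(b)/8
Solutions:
 v(b) = C1 + C2*b^(17/8)


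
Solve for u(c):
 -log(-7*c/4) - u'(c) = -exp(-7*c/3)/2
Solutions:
 u(c) = C1 - c*log(-c) + c*(-log(7) + 1 + 2*log(2)) - 3*exp(-7*c/3)/14


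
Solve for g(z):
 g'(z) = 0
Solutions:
 g(z) = C1


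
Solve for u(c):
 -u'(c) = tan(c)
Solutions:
 u(c) = C1 + log(cos(c))


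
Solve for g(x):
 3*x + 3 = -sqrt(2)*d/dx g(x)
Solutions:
 g(x) = C1 - 3*sqrt(2)*x^2/4 - 3*sqrt(2)*x/2


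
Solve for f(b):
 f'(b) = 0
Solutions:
 f(b) = C1


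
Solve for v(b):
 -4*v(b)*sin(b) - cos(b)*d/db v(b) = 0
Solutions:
 v(b) = C1*cos(b)^4


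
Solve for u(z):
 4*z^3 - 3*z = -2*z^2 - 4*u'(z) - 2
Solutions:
 u(z) = C1 - z^4/4 - z^3/6 + 3*z^2/8 - z/2


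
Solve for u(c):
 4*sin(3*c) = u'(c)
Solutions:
 u(c) = C1 - 4*cos(3*c)/3


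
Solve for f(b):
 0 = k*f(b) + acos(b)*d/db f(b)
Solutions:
 f(b) = C1*exp(-k*Integral(1/acos(b), b))


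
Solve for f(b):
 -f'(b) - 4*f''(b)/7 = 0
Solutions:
 f(b) = C1 + C2*exp(-7*b/4)


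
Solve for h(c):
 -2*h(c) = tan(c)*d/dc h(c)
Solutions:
 h(c) = C1/sin(c)^2


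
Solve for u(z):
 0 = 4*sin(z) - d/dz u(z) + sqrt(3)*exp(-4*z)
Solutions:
 u(z) = C1 - 4*cos(z) - sqrt(3)*exp(-4*z)/4


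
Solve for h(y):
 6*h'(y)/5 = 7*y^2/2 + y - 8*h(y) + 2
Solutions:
 h(y) = C1*exp(-20*y/3) + 7*y^2/16 - y/160 + 803/3200


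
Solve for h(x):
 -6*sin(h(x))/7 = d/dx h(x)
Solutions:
 6*x/7 + log(cos(h(x)) - 1)/2 - log(cos(h(x)) + 1)/2 = C1


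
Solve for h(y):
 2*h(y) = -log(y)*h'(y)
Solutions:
 h(y) = C1*exp(-2*li(y))


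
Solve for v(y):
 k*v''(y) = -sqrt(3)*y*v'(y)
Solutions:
 v(y) = C1 + C2*sqrt(k)*erf(sqrt(2)*3^(1/4)*y*sqrt(1/k)/2)


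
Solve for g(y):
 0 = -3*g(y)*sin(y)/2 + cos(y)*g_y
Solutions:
 g(y) = C1/cos(y)^(3/2)


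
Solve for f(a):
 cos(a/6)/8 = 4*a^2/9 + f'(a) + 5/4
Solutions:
 f(a) = C1 - 4*a^3/27 - 5*a/4 + 3*sin(a/6)/4


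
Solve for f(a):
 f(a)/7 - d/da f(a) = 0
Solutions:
 f(a) = C1*exp(a/7)


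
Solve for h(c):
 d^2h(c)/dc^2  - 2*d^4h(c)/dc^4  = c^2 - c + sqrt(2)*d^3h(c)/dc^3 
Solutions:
 h(c) = C1 + C2*c + C3*exp(c*(-sqrt(2) + sqrt(10))/4) + C4*exp(-c*(sqrt(2) + sqrt(10))/4) + c^4/12 + c^3*(-1 + 2*sqrt(2))/6 + c^2*(4 - sqrt(2)/2)


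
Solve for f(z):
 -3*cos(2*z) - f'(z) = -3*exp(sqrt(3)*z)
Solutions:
 f(z) = C1 + sqrt(3)*exp(sqrt(3)*z) - 3*sin(2*z)/2


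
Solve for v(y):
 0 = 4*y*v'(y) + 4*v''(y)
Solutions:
 v(y) = C1 + C2*erf(sqrt(2)*y/2)


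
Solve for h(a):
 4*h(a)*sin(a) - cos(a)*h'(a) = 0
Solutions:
 h(a) = C1/cos(a)^4


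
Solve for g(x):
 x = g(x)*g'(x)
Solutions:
 g(x) = -sqrt(C1 + x^2)
 g(x) = sqrt(C1 + x^2)


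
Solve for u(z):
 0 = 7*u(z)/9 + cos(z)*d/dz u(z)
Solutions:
 u(z) = C1*(sin(z) - 1)^(7/18)/(sin(z) + 1)^(7/18)


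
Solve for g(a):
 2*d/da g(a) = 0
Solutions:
 g(a) = C1


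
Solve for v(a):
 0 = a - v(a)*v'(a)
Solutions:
 v(a) = -sqrt(C1 + a^2)
 v(a) = sqrt(C1 + a^2)


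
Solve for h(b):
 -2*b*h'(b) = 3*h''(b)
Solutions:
 h(b) = C1 + C2*erf(sqrt(3)*b/3)


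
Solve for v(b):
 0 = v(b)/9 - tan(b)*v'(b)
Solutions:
 v(b) = C1*sin(b)^(1/9)


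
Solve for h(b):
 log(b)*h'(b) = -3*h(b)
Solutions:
 h(b) = C1*exp(-3*li(b))


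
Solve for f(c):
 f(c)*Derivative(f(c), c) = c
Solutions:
 f(c) = -sqrt(C1 + c^2)
 f(c) = sqrt(C1 + c^2)


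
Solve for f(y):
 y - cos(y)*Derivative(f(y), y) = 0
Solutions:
 f(y) = C1 + Integral(y/cos(y), y)


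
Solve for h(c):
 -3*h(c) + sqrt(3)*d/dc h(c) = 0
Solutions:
 h(c) = C1*exp(sqrt(3)*c)


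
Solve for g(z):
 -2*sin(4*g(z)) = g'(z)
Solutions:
 g(z) = -acos((-C1 - exp(16*z))/(C1 - exp(16*z)))/4 + pi/2
 g(z) = acos((-C1 - exp(16*z))/(C1 - exp(16*z)))/4


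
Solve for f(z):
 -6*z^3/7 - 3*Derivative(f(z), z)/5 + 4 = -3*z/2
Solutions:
 f(z) = C1 - 5*z^4/14 + 5*z^2/4 + 20*z/3


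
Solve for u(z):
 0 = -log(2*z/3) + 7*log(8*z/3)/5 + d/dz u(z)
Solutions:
 u(z) = C1 - 2*z*log(z)/5 - 16*z*log(2)/5 + 2*z/5 + 2*z*log(3)/5


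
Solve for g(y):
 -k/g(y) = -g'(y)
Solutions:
 g(y) = -sqrt(C1 + 2*k*y)
 g(y) = sqrt(C1 + 2*k*y)


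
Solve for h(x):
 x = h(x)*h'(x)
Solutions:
 h(x) = -sqrt(C1 + x^2)
 h(x) = sqrt(C1 + x^2)


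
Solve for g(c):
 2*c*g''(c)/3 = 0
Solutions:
 g(c) = C1 + C2*c


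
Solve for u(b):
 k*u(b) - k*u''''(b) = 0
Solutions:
 u(b) = C1*exp(-b) + C2*exp(b) + C3*sin(b) + C4*cos(b)


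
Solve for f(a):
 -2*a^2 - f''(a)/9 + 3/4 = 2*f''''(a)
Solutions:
 f(a) = C1 + C2*a + C3*sin(sqrt(2)*a/6) + C4*cos(sqrt(2)*a/6) - 3*a^4/2 + 2619*a^2/8


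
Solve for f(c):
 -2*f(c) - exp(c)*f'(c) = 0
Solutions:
 f(c) = C1*exp(2*exp(-c))


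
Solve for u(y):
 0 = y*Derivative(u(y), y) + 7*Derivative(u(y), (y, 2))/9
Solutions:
 u(y) = C1 + C2*erf(3*sqrt(14)*y/14)


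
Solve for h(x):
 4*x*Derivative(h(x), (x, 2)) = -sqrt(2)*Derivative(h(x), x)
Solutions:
 h(x) = C1 + C2*x^(1 - sqrt(2)/4)


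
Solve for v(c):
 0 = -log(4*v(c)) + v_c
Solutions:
 -Integral(1/(log(_y) + 2*log(2)), (_y, v(c))) = C1 - c


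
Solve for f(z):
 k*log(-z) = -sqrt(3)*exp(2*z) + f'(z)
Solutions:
 f(z) = C1 + k*z*log(-z) - k*z + sqrt(3)*exp(2*z)/2


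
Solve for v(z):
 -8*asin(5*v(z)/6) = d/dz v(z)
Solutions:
 Integral(1/asin(5*_y/6), (_y, v(z))) = C1 - 8*z


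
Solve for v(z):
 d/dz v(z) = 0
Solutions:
 v(z) = C1


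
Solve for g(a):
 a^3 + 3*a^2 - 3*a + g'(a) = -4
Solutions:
 g(a) = C1 - a^4/4 - a^3 + 3*a^2/2 - 4*a


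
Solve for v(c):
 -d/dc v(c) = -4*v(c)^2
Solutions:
 v(c) = -1/(C1 + 4*c)


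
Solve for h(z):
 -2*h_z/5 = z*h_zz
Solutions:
 h(z) = C1 + C2*z^(3/5)


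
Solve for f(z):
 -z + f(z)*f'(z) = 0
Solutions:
 f(z) = -sqrt(C1 + z^2)
 f(z) = sqrt(C1 + z^2)


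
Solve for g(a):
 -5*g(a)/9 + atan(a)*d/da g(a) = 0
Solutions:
 g(a) = C1*exp(5*Integral(1/atan(a), a)/9)


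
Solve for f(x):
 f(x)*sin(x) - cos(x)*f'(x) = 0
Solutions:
 f(x) = C1/cos(x)


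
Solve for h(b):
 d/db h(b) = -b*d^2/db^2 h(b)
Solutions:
 h(b) = C1 + C2*log(b)


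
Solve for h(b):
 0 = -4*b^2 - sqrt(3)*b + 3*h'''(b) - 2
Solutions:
 h(b) = C1 + C2*b + C3*b^2 + b^5/45 + sqrt(3)*b^4/72 + b^3/9


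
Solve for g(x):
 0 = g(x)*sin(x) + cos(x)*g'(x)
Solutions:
 g(x) = C1*cos(x)


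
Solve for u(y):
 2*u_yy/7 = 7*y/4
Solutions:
 u(y) = C1 + C2*y + 49*y^3/48


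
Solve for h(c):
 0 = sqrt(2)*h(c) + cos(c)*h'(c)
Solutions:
 h(c) = C1*(sin(c) - 1)^(sqrt(2)/2)/(sin(c) + 1)^(sqrt(2)/2)


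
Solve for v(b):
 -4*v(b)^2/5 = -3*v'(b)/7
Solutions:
 v(b) = -15/(C1 + 28*b)


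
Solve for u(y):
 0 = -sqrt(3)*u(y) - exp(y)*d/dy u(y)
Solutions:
 u(y) = C1*exp(sqrt(3)*exp(-y))


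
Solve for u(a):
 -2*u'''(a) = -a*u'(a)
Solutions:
 u(a) = C1 + Integral(C2*airyai(2^(2/3)*a/2) + C3*airybi(2^(2/3)*a/2), a)


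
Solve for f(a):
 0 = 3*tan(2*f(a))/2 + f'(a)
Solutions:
 f(a) = -asin(C1*exp(-3*a))/2 + pi/2
 f(a) = asin(C1*exp(-3*a))/2


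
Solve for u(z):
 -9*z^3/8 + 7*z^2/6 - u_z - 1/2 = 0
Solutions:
 u(z) = C1 - 9*z^4/32 + 7*z^3/18 - z/2


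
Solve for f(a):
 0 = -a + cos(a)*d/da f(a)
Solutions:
 f(a) = C1 + Integral(a/cos(a), a)


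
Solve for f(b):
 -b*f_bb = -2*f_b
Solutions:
 f(b) = C1 + C2*b^3


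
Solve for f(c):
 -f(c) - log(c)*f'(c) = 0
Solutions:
 f(c) = C1*exp(-li(c))


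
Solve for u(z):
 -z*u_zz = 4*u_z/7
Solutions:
 u(z) = C1 + C2*z^(3/7)


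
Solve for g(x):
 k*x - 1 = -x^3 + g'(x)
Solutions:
 g(x) = C1 + k*x^2/2 + x^4/4 - x


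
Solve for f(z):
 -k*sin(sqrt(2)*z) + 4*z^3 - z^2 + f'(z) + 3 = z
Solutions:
 f(z) = C1 - sqrt(2)*k*cos(sqrt(2)*z)/2 - z^4 + z^3/3 + z^2/2 - 3*z


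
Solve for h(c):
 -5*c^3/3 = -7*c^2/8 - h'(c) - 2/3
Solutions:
 h(c) = C1 + 5*c^4/12 - 7*c^3/24 - 2*c/3


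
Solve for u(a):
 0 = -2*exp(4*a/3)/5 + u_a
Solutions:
 u(a) = C1 + 3*exp(4*a/3)/10


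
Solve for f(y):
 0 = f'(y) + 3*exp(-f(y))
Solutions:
 f(y) = log(C1 - 3*y)


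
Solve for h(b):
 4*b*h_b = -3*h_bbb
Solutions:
 h(b) = C1 + Integral(C2*airyai(-6^(2/3)*b/3) + C3*airybi(-6^(2/3)*b/3), b)


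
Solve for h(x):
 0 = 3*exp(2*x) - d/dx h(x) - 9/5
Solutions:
 h(x) = C1 - 9*x/5 + 3*exp(2*x)/2


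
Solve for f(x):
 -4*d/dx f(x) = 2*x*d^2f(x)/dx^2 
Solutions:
 f(x) = C1 + C2/x


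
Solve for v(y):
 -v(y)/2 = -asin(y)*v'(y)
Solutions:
 v(y) = C1*exp(Integral(1/asin(y), y)/2)


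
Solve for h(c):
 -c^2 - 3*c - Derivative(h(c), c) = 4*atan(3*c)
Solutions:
 h(c) = C1 - c^3/3 - 3*c^2/2 - 4*c*atan(3*c) + 2*log(9*c^2 + 1)/3


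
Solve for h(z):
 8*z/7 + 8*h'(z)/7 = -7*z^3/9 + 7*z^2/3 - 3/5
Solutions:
 h(z) = C1 - 49*z^4/288 + 49*z^3/72 - z^2/2 - 21*z/40


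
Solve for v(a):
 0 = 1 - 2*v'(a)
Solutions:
 v(a) = C1 + a/2


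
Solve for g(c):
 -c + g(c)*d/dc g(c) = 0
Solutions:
 g(c) = -sqrt(C1 + c^2)
 g(c) = sqrt(C1 + c^2)


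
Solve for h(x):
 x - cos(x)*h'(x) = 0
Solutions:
 h(x) = C1 + Integral(x/cos(x), x)


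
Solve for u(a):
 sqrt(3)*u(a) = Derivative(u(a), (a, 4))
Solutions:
 u(a) = C1*exp(-3^(1/8)*a) + C2*exp(3^(1/8)*a) + C3*sin(3^(1/8)*a) + C4*cos(3^(1/8)*a)


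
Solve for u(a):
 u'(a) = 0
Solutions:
 u(a) = C1


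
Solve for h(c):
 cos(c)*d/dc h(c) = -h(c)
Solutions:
 h(c) = C1*sqrt(sin(c) - 1)/sqrt(sin(c) + 1)


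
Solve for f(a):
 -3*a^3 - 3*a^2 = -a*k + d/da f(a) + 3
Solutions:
 f(a) = C1 - 3*a^4/4 - a^3 + a^2*k/2 - 3*a
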